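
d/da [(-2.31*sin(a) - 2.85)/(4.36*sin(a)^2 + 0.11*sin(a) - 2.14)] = (10.0716*sin(a)^2 + 24.852*sin(a) + 5.2569)*cos(a)/(19.0096*sin(a)^4 + 0.9592*sin(a)^3 - 18.6487*sin(a)^2 - 0.4708*sin(a) + 4.5796)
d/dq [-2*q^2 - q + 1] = -4*q - 1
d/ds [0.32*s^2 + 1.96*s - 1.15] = 0.64*s + 1.96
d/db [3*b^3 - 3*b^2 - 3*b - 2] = 9*b^2 - 6*b - 3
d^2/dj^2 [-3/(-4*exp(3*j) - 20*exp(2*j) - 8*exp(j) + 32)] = 3*(2*(3*exp(2*j) + 10*exp(j) + 2)^2*exp(j) - (9*exp(2*j) + 20*exp(j) + 2)*(exp(3*j) + 5*exp(2*j) + 2*exp(j) - 8))*exp(j)/(4*(exp(3*j) + 5*exp(2*j) + 2*exp(j) - 8)^3)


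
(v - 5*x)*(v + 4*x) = v^2 - v*x - 20*x^2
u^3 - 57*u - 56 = (u - 8)*(u + 1)*(u + 7)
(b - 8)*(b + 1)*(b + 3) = b^3 - 4*b^2 - 29*b - 24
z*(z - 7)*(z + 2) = z^3 - 5*z^2 - 14*z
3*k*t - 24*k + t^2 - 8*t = (3*k + t)*(t - 8)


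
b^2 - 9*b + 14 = (b - 7)*(b - 2)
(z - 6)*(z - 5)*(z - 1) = z^3 - 12*z^2 + 41*z - 30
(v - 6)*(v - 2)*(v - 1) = v^3 - 9*v^2 + 20*v - 12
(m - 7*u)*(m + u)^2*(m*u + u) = m^4*u - 5*m^3*u^2 + m^3*u - 13*m^2*u^3 - 5*m^2*u^2 - 7*m*u^4 - 13*m*u^3 - 7*u^4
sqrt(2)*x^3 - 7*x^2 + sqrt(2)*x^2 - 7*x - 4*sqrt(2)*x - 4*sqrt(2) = (x + 1)*(x - 4*sqrt(2))*(sqrt(2)*x + 1)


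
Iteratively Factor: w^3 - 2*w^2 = (w - 2)*(w^2) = w*(w - 2)*(w)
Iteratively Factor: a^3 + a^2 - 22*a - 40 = (a + 4)*(a^2 - 3*a - 10) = (a + 2)*(a + 4)*(a - 5)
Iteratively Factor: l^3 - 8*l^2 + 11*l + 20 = (l - 4)*(l^2 - 4*l - 5) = (l - 4)*(l + 1)*(l - 5)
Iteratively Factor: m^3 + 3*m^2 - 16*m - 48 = (m - 4)*(m^2 + 7*m + 12) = (m - 4)*(m + 4)*(m + 3)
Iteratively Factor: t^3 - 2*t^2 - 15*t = (t)*(t^2 - 2*t - 15) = t*(t - 5)*(t + 3)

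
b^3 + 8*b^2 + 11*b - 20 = (b - 1)*(b + 4)*(b + 5)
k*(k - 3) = k^2 - 3*k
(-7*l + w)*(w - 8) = -7*l*w + 56*l + w^2 - 8*w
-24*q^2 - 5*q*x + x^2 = (-8*q + x)*(3*q + x)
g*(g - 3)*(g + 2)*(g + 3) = g^4 + 2*g^3 - 9*g^2 - 18*g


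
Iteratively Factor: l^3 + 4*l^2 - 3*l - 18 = (l + 3)*(l^2 + l - 6) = (l + 3)^2*(l - 2)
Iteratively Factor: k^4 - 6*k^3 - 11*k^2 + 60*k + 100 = (k - 5)*(k^3 - k^2 - 16*k - 20) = (k - 5)*(k + 2)*(k^2 - 3*k - 10) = (k - 5)*(k + 2)^2*(k - 5)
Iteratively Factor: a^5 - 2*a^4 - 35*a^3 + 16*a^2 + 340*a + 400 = (a - 5)*(a^4 + 3*a^3 - 20*a^2 - 84*a - 80) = (a - 5)*(a + 4)*(a^3 - a^2 - 16*a - 20) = (a - 5)^2*(a + 4)*(a^2 + 4*a + 4) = (a - 5)^2*(a + 2)*(a + 4)*(a + 2)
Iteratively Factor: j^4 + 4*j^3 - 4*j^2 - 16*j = (j - 2)*(j^3 + 6*j^2 + 8*j) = (j - 2)*(j + 4)*(j^2 + 2*j) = (j - 2)*(j + 2)*(j + 4)*(j)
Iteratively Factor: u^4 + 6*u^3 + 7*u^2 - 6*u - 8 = (u + 1)*(u^3 + 5*u^2 + 2*u - 8) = (u - 1)*(u + 1)*(u^2 + 6*u + 8) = (u - 1)*(u + 1)*(u + 4)*(u + 2)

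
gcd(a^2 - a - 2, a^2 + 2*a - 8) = a - 2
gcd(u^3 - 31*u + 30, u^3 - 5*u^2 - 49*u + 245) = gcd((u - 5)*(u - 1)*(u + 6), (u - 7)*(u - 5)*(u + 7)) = u - 5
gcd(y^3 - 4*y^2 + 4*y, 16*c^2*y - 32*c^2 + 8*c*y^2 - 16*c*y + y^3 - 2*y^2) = y - 2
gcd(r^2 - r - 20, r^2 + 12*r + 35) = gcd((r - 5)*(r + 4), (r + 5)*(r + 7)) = 1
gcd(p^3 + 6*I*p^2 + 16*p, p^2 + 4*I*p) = p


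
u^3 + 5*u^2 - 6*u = u*(u - 1)*(u + 6)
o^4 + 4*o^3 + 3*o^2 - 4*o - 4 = (o - 1)*(o + 1)*(o + 2)^2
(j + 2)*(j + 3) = j^2 + 5*j + 6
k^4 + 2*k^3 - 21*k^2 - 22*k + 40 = (k - 4)*(k - 1)*(k + 2)*(k + 5)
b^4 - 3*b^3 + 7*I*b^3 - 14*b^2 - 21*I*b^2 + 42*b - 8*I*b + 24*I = (b - 3)*(b + I)*(b + 2*I)*(b + 4*I)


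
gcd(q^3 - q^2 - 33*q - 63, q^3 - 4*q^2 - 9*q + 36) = q + 3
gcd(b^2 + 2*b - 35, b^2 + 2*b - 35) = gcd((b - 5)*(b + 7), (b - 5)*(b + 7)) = b^2 + 2*b - 35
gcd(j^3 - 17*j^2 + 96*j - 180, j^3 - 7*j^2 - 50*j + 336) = j - 6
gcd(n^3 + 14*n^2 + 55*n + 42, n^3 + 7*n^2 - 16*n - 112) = n + 7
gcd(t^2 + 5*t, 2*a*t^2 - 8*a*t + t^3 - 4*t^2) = t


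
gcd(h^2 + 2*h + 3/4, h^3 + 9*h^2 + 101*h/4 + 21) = h + 3/2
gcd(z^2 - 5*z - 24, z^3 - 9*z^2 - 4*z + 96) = z^2 - 5*z - 24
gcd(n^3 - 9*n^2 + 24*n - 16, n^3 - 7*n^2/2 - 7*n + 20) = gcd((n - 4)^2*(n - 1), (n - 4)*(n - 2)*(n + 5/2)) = n - 4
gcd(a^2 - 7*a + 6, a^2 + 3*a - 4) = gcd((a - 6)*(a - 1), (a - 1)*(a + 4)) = a - 1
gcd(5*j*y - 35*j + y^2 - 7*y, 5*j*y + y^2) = 5*j + y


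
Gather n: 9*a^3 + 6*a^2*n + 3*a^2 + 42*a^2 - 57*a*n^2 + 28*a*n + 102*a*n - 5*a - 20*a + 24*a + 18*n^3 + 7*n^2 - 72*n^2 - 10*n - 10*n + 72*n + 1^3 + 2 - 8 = 9*a^3 + 45*a^2 - a + 18*n^3 + n^2*(-57*a - 65) + n*(6*a^2 + 130*a + 52) - 5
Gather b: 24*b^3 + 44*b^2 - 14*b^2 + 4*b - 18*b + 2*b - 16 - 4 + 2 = 24*b^3 + 30*b^2 - 12*b - 18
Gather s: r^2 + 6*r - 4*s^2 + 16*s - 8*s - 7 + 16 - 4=r^2 + 6*r - 4*s^2 + 8*s + 5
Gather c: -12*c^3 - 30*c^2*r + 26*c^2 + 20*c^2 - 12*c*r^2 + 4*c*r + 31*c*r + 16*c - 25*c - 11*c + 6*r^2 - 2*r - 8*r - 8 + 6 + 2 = -12*c^3 + c^2*(46 - 30*r) + c*(-12*r^2 + 35*r - 20) + 6*r^2 - 10*r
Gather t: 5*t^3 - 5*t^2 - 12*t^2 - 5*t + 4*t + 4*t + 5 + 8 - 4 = 5*t^3 - 17*t^2 + 3*t + 9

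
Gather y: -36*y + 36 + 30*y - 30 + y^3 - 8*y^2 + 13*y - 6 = y^3 - 8*y^2 + 7*y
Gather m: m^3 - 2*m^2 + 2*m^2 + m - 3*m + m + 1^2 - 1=m^3 - m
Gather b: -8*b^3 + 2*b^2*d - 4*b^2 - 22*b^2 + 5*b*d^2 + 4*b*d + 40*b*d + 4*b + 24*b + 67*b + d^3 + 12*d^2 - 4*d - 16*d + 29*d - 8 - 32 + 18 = -8*b^3 + b^2*(2*d - 26) + b*(5*d^2 + 44*d + 95) + d^3 + 12*d^2 + 9*d - 22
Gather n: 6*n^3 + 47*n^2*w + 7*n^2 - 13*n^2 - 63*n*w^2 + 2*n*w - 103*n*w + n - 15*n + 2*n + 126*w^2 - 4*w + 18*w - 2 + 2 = 6*n^3 + n^2*(47*w - 6) + n*(-63*w^2 - 101*w - 12) + 126*w^2 + 14*w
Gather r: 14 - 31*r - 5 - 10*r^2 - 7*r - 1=-10*r^2 - 38*r + 8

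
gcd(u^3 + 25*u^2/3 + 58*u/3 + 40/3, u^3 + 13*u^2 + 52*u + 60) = u^2 + 7*u + 10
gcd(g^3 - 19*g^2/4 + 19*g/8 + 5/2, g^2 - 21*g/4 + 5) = g^2 - 21*g/4 + 5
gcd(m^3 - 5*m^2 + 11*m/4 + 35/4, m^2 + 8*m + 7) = m + 1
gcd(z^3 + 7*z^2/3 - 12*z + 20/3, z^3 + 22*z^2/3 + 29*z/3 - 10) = z^2 + 13*z/3 - 10/3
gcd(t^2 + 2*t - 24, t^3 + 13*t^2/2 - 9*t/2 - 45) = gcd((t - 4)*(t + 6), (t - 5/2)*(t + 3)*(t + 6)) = t + 6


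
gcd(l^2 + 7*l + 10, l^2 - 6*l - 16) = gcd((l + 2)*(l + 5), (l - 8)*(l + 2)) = l + 2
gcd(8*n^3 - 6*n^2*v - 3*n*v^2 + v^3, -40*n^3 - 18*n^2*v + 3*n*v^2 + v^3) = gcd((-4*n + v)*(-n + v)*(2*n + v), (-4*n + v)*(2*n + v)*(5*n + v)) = -8*n^2 - 2*n*v + v^2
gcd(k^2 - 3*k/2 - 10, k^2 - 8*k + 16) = k - 4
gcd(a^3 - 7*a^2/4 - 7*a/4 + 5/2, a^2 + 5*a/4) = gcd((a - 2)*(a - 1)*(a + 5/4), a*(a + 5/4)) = a + 5/4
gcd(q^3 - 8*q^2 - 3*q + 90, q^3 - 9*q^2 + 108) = q^2 - 3*q - 18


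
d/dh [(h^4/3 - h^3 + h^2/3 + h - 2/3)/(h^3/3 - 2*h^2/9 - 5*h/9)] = 3*(3*h^4 - 10*h^3 + 5*h^2 + 12*h - 10)/(h^2*(9*h^2 - 30*h + 25))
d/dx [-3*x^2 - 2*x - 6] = -6*x - 2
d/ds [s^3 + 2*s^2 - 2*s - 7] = 3*s^2 + 4*s - 2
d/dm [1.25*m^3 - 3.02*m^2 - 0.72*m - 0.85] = 3.75*m^2 - 6.04*m - 0.72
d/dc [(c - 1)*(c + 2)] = 2*c + 1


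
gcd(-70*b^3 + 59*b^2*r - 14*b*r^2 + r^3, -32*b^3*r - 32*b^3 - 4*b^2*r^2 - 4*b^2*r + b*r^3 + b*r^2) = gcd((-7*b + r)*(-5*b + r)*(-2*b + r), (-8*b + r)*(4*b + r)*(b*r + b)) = 1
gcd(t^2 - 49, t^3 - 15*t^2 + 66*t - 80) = 1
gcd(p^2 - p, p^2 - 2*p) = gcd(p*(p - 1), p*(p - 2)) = p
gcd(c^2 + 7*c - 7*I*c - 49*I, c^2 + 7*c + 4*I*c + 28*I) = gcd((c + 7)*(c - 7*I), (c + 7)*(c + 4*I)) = c + 7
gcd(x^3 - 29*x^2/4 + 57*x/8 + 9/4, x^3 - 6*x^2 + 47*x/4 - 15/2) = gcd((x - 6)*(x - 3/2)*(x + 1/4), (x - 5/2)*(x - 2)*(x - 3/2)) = x - 3/2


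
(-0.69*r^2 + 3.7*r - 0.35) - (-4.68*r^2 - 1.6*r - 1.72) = 3.99*r^2 + 5.3*r + 1.37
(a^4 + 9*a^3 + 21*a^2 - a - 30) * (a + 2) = a^5 + 11*a^4 + 39*a^3 + 41*a^2 - 32*a - 60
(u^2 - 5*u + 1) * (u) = u^3 - 5*u^2 + u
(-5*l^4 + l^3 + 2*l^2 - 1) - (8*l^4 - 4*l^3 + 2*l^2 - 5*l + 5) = -13*l^4 + 5*l^3 + 5*l - 6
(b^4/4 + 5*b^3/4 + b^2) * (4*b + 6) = b^5 + 13*b^4/2 + 23*b^3/2 + 6*b^2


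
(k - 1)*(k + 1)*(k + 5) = k^3 + 5*k^2 - k - 5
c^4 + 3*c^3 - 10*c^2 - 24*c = c*(c - 3)*(c + 2)*(c + 4)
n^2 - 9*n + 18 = (n - 6)*(n - 3)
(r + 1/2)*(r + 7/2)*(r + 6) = r^3 + 10*r^2 + 103*r/4 + 21/2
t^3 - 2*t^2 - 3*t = t*(t - 3)*(t + 1)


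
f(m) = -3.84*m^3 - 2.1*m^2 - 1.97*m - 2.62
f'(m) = -11.52*m^2 - 4.2*m - 1.97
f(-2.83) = 73.17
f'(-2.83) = -82.35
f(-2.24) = 34.42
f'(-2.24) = -50.36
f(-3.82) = 188.31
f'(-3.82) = -154.03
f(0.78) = -7.26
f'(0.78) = -12.25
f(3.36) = -178.61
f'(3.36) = -146.14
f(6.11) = -968.95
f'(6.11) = -457.70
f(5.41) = -682.77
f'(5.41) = -361.86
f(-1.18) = 3.09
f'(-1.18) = -13.05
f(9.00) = -2989.81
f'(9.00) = -972.89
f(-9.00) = 2644.37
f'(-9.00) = -897.29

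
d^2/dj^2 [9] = 0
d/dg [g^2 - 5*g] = 2*g - 5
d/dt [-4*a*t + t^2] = -4*a + 2*t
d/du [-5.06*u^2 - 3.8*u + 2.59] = -10.12*u - 3.8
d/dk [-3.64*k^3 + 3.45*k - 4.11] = 3.45 - 10.92*k^2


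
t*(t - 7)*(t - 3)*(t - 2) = t^4 - 12*t^3 + 41*t^2 - 42*t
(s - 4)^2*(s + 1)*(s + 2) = s^4 - 5*s^3 - 6*s^2 + 32*s + 32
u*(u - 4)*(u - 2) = u^3 - 6*u^2 + 8*u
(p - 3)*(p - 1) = p^2 - 4*p + 3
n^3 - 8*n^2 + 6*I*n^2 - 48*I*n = n*(n - 8)*(n + 6*I)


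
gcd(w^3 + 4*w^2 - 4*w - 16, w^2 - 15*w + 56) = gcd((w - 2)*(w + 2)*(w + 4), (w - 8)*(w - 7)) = 1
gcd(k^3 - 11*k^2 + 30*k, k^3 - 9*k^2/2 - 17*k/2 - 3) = k - 6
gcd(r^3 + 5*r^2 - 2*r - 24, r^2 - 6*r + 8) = r - 2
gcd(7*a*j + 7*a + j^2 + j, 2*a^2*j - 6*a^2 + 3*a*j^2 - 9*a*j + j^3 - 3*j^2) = 1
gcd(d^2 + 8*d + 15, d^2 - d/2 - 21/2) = d + 3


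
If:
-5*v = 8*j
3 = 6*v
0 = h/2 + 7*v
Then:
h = -7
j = -5/16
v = 1/2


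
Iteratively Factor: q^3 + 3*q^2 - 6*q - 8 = (q - 2)*(q^2 + 5*q + 4) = (q - 2)*(q + 1)*(q + 4)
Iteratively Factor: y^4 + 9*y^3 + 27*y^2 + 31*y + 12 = (y + 3)*(y^3 + 6*y^2 + 9*y + 4) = (y + 1)*(y + 3)*(y^2 + 5*y + 4) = (y + 1)^2*(y + 3)*(y + 4)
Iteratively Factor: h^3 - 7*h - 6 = (h - 3)*(h^2 + 3*h + 2) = (h - 3)*(h + 1)*(h + 2)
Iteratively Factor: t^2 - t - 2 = (t + 1)*(t - 2)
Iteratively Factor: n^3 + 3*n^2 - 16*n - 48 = (n + 3)*(n^2 - 16) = (n - 4)*(n + 3)*(n + 4)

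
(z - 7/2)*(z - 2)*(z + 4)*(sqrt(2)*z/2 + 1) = sqrt(2)*z^4/2 - 3*sqrt(2)*z^3/4 + z^3 - 15*sqrt(2)*z^2/2 - 3*z^2/2 - 15*z + 14*sqrt(2)*z + 28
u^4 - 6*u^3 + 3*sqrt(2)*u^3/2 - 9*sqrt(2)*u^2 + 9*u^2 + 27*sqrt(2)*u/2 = u*(u - 3)^2*(u + 3*sqrt(2)/2)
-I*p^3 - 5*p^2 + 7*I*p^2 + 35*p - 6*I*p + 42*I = (p - 7)*(p - 6*I)*(-I*p + 1)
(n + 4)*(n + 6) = n^2 + 10*n + 24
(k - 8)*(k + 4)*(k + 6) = k^3 + 2*k^2 - 56*k - 192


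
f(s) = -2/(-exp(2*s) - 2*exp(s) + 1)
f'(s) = -2*(2*exp(2*s) + 2*exp(s))/(-exp(2*s) - 2*exp(s) + 1)^2 = -4*(exp(s) + 1)*exp(s)/(exp(2*s) + 2*exp(s) - 1)^2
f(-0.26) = 1.76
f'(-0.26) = -4.23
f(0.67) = 0.30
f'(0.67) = -0.51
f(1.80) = 0.04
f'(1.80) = -0.07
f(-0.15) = 1.37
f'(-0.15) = -3.00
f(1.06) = 0.15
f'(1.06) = -0.26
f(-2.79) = -2.29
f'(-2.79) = -0.34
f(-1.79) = -3.13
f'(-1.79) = -1.91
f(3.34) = 0.00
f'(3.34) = -0.00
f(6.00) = 0.00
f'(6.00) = 0.00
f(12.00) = 0.00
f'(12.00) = 0.00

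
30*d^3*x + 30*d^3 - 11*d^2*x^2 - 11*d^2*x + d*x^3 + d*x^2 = (-6*d + x)*(-5*d + x)*(d*x + d)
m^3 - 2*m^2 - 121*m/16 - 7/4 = (m - 4)*(m + 1/4)*(m + 7/4)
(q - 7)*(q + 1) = q^2 - 6*q - 7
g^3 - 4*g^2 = g^2*(g - 4)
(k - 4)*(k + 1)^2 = k^3 - 2*k^2 - 7*k - 4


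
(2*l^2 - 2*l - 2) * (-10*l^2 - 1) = -20*l^4 + 20*l^3 + 18*l^2 + 2*l + 2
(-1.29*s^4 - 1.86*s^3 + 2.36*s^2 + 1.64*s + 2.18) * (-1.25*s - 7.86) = 1.6125*s^5 + 12.4644*s^4 + 11.6696*s^3 - 20.5996*s^2 - 15.6154*s - 17.1348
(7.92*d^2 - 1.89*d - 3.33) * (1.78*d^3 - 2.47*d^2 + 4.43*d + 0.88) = 14.0976*d^5 - 22.9266*d^4 + 33.8265*d^3 + 6.822*d^2 - 16.4151*d - 2.9304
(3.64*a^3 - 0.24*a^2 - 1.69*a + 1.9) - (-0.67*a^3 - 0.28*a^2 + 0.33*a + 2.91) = 4.31*a^3 + 0.04*a^2 - 2.02*a - 1.01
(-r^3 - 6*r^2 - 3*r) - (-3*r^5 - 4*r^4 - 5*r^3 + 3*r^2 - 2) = 3*r^5 + 4*r^4 + 4*r^3 - 9*r^2 - 3*r + 2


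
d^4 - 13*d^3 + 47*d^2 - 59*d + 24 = (d - 8)*(d - 3)*(d - 1)^2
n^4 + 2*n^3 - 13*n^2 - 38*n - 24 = (n - 4)*(n + 1)*(n + 2)*(n + 3)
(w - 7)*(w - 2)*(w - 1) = w^3 - 10*w^2 + 23*w - 14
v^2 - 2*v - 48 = (v - 8)*(v + 6)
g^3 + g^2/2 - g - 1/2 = (g - 1)*(g + 1/2)*(g + 1)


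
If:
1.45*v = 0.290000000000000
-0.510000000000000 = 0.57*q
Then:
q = -0.89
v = 0.20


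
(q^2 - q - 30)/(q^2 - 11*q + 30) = (q + 5)/(q - 5)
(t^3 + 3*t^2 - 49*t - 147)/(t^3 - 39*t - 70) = (t^2 + 10*t + 21)/(t^2 + 7*t + 10)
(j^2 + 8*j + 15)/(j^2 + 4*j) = (j^2 + 8*j + 15)/(j*(j + 4))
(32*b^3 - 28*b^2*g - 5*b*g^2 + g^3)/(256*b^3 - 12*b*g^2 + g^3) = (b - g)/(8*b - g)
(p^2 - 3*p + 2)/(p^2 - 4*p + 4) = (p - 1)/(p - 2)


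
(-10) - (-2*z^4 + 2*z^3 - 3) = 2*z^4 - 2*z^3 - 7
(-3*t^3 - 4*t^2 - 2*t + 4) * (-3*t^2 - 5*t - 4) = 9*t^5 + 27*t^4 + 38*t^3 + 14*t^2 - 12*t - 16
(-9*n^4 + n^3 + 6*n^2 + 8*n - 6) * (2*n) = -18*n^5 + 2*n^4 + 12*n^3 + 16*n^2 - 12*n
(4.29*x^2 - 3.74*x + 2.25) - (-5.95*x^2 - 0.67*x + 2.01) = 10.24*x^2 - 3.07*x + 0.24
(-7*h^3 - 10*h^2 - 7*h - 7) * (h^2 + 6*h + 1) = -7*h^5 - 52*h^4 - 74*h^3 - 59*h^2 - 49*h - 7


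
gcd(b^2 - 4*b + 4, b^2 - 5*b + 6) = b - 2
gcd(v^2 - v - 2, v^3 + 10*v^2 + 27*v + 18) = v + 1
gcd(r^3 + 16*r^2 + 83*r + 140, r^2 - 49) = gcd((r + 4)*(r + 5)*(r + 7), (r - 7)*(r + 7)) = r + 7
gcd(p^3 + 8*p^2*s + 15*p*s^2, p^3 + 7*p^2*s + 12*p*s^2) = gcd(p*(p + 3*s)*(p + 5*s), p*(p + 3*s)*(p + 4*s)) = p^2 + 3*p*s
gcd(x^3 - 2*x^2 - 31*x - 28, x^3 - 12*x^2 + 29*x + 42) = x^2 - 6*x - 7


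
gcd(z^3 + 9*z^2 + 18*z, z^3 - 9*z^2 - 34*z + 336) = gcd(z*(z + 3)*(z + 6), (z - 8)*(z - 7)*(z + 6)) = z + 6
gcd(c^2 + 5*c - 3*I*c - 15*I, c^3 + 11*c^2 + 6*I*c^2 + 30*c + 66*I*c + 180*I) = c + 5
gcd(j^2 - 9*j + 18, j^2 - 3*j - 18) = j - 6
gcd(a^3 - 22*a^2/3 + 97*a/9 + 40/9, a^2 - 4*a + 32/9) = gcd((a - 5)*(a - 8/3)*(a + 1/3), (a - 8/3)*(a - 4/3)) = a - 8/3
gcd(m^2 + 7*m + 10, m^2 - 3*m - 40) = m + 5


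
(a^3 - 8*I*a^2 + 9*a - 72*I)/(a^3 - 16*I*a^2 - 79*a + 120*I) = (a + 3*I)/(a - 5*I)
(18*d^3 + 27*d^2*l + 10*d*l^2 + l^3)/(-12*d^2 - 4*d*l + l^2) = (-18*d^3 - 27*d^2*l - 10*d*l^2 - l^3)/(12*d^2 + 4*d*l - l^2)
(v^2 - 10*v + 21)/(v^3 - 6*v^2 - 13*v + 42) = (v - 3)/(v^2 + v - 6)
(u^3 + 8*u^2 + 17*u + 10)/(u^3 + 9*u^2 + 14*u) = (u^2 + 6*u + 5)/(u*(u + 7))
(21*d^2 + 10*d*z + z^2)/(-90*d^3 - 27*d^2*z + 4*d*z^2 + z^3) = (7*d + z)/(-30*d^2 + d*z + z^2)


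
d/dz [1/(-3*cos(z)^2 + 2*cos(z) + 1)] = 2*(1 - 3*cos(z))*sin(z)/(-3*cos(z)^2 + 2*cos(z) + 1)^2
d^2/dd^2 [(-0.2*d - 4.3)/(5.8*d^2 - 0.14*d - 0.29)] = ((0.2*d + 4.3)*(11.6*d - 0.14)*(23.2*d - 0.28) + (6.96*d + 49.824)*(-5.8*d^2 + 0.14*d + 0.29))/(-5.8*d^2 + 0.14*d + 0.29)^3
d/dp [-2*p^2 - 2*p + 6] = -4*p - 2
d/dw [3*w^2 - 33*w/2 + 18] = 6*w - 33/2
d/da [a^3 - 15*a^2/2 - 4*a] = 3*a^2 - 15*a - 4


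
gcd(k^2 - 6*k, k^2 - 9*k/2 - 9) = k - 6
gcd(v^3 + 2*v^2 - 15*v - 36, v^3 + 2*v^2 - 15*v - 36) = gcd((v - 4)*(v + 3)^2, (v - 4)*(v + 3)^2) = v^3 + 2*v^2 - 15*v - 36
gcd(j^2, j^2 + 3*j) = j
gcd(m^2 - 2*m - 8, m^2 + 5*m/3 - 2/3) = m + 2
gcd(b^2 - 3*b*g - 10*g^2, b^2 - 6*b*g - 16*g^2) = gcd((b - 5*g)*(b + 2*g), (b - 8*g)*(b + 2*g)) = b + 2*g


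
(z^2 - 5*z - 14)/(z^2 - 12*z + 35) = (z + 2)/(z - 5)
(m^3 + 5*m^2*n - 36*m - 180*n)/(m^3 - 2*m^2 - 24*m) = (m^2 + 5*m*n + 6*m + 30*n)/(m*(m + 4))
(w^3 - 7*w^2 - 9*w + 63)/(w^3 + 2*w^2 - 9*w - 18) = (w - 7)/(w + 2)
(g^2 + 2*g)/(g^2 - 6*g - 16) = g/(g - 8)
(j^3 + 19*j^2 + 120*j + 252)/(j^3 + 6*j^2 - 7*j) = (j^2 + 12*j + 36)/(j*(j - 1))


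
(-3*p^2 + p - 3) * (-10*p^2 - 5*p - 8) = 30*p^4 + 5*p^3 + 49*p^2 + 7*p + 24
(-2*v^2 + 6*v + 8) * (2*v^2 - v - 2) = -4*v^4 + 14*v^3 + 14*v^2 - 20*v - 16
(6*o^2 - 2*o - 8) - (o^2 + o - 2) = 5*o^2 - 3*o - 6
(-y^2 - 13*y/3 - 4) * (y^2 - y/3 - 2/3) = -y^4 - 4*y^3 - 17*y^2/9 + 38*y/9 + 8/3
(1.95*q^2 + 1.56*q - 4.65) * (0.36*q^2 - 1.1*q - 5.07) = 0.702*q^4 - 1.5834*q^3 - 13.2765*q^2 - 2.7942*q + 23.5755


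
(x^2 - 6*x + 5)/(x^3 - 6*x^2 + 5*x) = 1/x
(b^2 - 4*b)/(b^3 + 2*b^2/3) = 3*(b - 4)/(b*(3*b + 2))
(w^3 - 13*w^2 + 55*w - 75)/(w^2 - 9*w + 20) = (w^2 - 8*w + 15)/(w - 4)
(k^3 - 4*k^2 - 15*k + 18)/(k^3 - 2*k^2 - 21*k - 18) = (k - 1)/(k + 1)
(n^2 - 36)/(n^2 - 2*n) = (n^2 - 36)/(n*(n - 2))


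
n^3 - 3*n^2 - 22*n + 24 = (n - 6)*(n - 1)*(n + 4)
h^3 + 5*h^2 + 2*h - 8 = (h - 1)*(h + 2)*(h + 4)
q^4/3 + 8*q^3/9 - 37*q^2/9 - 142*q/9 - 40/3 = (q/3 + 1)*(q - 4)*(q + 5/3)*(q + 2)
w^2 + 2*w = w*(w + 2)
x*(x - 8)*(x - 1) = x^3 - 9*x^2 + 8*x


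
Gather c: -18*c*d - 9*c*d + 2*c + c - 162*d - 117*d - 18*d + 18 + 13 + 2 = c*(3 - 27*d) - 297*d + 33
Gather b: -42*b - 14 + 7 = -42*b - 7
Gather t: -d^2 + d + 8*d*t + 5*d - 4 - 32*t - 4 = -d^2 + 6*d + t*(8*d - 32) - 8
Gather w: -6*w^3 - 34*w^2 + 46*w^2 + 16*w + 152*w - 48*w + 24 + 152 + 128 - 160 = -6*w^3 + 12*w^2 + 120*w + 144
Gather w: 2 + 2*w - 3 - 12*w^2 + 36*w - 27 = -12*w^2 + 38*w - 28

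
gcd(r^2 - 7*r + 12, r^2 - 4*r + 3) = r - 3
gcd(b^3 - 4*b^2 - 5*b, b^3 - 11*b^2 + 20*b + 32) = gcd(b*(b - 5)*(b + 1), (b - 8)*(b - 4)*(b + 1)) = b + 1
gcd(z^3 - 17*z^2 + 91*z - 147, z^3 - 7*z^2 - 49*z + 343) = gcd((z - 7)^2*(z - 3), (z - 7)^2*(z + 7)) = z^2 - 14*z + 49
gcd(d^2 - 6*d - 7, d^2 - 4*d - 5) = d + 1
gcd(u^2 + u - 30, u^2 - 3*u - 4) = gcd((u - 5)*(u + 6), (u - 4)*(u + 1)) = 1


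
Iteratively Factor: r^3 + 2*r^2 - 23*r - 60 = (r + 3)*(r^2 - r - 20) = (r - 5)*(r + 3)*(r + 4)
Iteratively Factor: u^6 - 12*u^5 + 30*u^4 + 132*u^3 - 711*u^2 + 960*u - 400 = (u - 5)*(u^5 - 7*u^4 - 5*u^3 + 107*u^2 - 176*u + 80) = (u - 5)*(u + 4)*(u^4 - 11*u^3 + 39*u^2 - 49*u + 20) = (u - 5)^2*(u + 4)*(u^3 - 6*u^2 + 9*u - 4) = (u - 5)^2*(u - 1)*(u + 4)*(u^2 - 5*u + 4) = (u - 5)^2*(u - 4)*(u - 1)*(u + 4)*(u - 1)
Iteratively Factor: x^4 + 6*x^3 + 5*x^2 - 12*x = (x)*(x^3 + 6*x^2 + 5*x - 12) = x*(x + 3)*(x^2 + 3*x - 4) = x*(x - 1)*(x + 3)*(x + 4)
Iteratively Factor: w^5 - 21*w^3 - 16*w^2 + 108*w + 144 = (w + 2)*(w^4 - 2*w^3 - 17*w^2 + 18*w + 72) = (w - 4)*(w + 2)*(w^3 + 2*w^2 - 9*w - 18) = (w - 4)*(w + 2)^2*(w^2 - 9) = (w - 4)*(w + 2)^2*(w + 3)*(w - 3)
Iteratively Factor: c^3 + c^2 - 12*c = (c - 3)*(c^2 + 4*c) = c*(c - 3)*(c + 4)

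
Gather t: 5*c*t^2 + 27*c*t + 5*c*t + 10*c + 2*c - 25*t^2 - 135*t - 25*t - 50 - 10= 12*c + t^2*(5*c - 25) + t*(32*c - 160) - 60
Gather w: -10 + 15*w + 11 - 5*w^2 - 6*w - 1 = -5*w^2 + 9*w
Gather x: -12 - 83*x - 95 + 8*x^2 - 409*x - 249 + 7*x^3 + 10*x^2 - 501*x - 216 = 7*x^3 + 18*x^2 - 993*x - 572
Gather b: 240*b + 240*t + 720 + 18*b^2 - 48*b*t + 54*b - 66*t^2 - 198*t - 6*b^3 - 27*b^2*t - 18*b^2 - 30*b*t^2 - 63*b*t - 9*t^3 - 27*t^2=-6*b^3 - 27*b^2*t + b*(-30*t^2 - 111*t + 294) - 9*t^3 - 93*t^2 + 42*t + 720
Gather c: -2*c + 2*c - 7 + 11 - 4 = 0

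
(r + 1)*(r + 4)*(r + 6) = r^3 + 11*r^2 + 34*r + 24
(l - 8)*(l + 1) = l^2 - 7*l - 8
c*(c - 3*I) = c^2 - 3*I*c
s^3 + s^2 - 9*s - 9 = (s - 3)*(s + 1)*(s + 3)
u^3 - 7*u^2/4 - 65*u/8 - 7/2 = (u - 4)*(u + 1/2)*(u + 7/4)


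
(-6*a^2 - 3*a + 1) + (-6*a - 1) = -6*a^2 - 9*a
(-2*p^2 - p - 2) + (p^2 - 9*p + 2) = -p^2 - 10*p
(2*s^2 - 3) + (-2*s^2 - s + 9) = 6 - s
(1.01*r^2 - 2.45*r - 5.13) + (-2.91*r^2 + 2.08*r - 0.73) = -1.9*r^2 - 0.37*r - 5.86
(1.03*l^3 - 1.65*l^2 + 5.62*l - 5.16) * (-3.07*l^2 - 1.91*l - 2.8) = -3.1621*l^5 + 3.0982*l^4 - 16.9859*l^3 + 9.727*l^2 - 5.8804*l + 14.448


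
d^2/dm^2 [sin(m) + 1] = -sin(m)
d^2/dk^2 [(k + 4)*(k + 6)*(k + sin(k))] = -k^2*sin(k) - 10*k*sin(k) + 4*k*cos(k) + 6*k - 22*sin(k) + 20*cos(k) + 20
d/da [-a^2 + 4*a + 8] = 4 - 2*a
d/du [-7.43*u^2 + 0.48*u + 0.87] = 0.48 - 14.86*u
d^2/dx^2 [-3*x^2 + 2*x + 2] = -6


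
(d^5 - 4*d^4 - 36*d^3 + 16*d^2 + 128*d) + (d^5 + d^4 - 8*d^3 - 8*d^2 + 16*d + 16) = 2*d^5 - 3*d^4 - 44*d^3 + 8*d^2 + 144*d + 16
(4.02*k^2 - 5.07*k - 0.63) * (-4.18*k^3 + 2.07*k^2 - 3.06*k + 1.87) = -16.8036*k^5 + 29.514*k^4 - 20.1627*k^3 + 21.7275*k^2 - 7.5531*k - 1.1781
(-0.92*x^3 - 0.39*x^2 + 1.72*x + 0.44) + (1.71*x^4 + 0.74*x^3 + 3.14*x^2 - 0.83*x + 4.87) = 1.71*x^4 - 0.18*x^3 + 2.75*x^2 + 0.89*x + 5.31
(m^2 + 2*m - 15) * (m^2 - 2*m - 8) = m^4 - 27*m^2 + 14*m + 120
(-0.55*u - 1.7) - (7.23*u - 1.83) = 0.13 - 7.78*u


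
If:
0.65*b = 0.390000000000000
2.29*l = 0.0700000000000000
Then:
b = 0.60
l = 0.03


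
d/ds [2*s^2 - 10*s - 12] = 4*s - 10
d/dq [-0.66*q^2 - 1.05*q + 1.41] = -1.32*q - 1.05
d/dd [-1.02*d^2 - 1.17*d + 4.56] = -2.04*d - 1.17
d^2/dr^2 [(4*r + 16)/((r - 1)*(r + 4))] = 8/(r - 1)^3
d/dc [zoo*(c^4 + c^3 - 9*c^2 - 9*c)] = zoo*(c^3 + c^2 + c + 1)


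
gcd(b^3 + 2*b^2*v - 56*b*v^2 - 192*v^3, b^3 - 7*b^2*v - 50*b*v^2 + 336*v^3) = -b + 8*v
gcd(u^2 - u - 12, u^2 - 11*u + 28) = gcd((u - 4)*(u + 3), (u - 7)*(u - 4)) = u - 4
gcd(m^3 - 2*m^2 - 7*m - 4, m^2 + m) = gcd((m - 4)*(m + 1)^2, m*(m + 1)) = m + 1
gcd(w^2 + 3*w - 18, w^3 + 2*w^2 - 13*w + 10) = 1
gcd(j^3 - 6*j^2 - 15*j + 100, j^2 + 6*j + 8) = j + 4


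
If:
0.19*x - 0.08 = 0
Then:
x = 0.42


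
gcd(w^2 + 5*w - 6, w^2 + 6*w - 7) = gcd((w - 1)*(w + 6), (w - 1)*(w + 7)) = w - 1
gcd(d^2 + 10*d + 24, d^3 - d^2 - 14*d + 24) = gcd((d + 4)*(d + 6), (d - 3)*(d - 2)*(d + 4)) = d + 4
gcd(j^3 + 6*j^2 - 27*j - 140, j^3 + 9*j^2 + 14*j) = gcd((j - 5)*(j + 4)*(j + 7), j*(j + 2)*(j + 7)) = j + 7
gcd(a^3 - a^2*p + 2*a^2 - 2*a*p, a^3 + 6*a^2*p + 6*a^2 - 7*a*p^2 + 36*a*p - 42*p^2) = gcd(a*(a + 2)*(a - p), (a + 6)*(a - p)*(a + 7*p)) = -a + p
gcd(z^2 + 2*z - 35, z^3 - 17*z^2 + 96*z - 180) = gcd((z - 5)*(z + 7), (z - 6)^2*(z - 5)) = z - 5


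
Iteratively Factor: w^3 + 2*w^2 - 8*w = (w + 4)*(w^2 - 2*w) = (w - 2)*(w + 4)*(w)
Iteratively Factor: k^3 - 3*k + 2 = (k + 2)*(k^2 - 2*k + 1) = (k - 1)*(k + 2)*(k - 1)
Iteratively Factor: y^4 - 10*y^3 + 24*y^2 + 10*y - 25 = (y - 5)*(y^3 - 5*y^2 - y + 5) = (y - 5)*(y + 1)*(y^2 - 6*y + 5) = (y - 5)*(y - 1)*(y + 1)*(y - 5)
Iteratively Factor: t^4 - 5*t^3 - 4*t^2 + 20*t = (t - 5)*(t^3 - 4*t) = t*(t - 5)*(t^2 - 4) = t*(t - 5)*(t + 2)*(t - 2)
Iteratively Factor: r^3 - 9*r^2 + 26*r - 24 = (r - 3)*(r^2 - 6*r + 8) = (r - 3)*(r - 2)*(r - 4)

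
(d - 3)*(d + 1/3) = d^2 - 8*d/3 - 1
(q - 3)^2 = q^2 - 6*q + 9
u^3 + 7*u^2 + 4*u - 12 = (u - 1)*(u + 2)*(u + 6)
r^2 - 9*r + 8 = (r - 8)*(r - 1)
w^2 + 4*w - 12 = (w - 2)*(w + 6)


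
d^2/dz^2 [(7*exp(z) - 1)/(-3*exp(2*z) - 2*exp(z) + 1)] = (-63*exp(4*z) + 78*exp(3*z) - 108*exp(2*z) + 2*exp(z) - 5)*exp(z)/(27*exp(6*z) + 54*exp(5*z) + 9*exp(4*z) - 28*exp(3*z) - 3*exp(2*z) + 6*exp(z) - 1)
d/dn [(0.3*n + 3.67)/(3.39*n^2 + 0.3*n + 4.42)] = (-1.017*n^2 - 24.8826*n + 0.225)/(11.4921*n^4 + 2.034*n^3 + 30.0576*n^2 + 2.652*n + 19.5364)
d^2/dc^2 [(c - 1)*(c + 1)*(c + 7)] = 6*c + 14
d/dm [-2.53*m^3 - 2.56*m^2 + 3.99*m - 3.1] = -7.59*m^2 - 5.12*m + 3.99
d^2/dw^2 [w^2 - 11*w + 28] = 2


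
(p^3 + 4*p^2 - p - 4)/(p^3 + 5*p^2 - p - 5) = (p + 4)/(p + 5)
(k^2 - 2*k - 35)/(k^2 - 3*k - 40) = (k - 7)/(k - 8)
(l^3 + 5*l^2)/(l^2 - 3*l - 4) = l^2*(l + 5)/(l^2 - 3*l - 4)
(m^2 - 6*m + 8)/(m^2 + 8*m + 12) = (m^2 - 6*m + 8)/(m^2 + 8*m + 12)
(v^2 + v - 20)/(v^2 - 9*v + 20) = (v + 5)/(v - 5)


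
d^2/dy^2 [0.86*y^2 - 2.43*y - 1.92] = 1.72000000000000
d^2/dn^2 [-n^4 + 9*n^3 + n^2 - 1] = -12*n^2 + 54*n + 2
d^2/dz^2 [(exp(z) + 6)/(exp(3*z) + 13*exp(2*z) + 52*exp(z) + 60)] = (4*exp(3*z) + 21*exp(2*z) + 9*exp(z) - 70)*exp(z)/(exp(6*z) + 21*exp(5*z) + 177*exp(4*z) + 763*exp(3*z) + 1770*exp(2*z) + 2100*exp(z) + 1000)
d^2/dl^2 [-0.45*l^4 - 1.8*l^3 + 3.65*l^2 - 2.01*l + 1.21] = -5.4*l^2 - 10.8*l + 7.3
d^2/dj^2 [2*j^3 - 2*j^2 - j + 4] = 12*j - 4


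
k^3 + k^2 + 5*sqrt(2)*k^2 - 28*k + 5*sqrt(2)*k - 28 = (k + 1)*(k - 2*sqrt(2))*(k + 7*sqrt(2))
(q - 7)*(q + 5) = q^2 - 2*q - 35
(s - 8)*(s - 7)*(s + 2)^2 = s^4 - 11*s^3 + 164*s + 224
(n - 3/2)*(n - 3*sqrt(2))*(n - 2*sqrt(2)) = n^3 - 5*sqrt(2)*n^2 - 3*n^2/2 + 15*sqrt(2)*n/2 + 12*n - 18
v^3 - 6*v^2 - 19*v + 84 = (v - 7)*(v - 3)*(v + 4)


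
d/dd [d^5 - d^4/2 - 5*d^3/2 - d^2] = d*(10*d^3 - 4*d^2 - 15*d - 4)/2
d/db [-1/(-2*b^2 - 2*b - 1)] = 2*(-2*b - 1)/(2*b^2 + 2*b + 1)^2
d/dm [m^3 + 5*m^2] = m*(3*m + 10)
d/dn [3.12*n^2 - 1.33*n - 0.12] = 6.24*n - 1.33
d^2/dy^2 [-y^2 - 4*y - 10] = -2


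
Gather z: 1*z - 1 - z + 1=0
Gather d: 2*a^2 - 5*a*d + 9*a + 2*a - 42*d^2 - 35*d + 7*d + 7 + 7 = 2*a^2 + 11*a - 42*d^2 + d*(-5*a - 28) + 14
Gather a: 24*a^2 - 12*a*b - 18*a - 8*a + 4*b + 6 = 24*a^2 + a*(-12*b - 26) + 4*b + 6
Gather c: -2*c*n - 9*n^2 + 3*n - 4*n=-2*c*n - 9*n^2 - n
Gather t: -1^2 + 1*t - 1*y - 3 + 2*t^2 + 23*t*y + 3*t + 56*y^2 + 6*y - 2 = 2*t^2 + t*(23*y + 4) + 56*y^2 + 5*y - 6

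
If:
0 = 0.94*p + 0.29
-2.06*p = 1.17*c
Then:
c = 0.54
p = -0.31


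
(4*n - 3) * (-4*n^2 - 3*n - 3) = -16*n^3 - 3*n + 9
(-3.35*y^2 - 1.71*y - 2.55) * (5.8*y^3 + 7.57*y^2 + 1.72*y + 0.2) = -19.43*y^5 - 35.2775*y^4 - 33.4967*y^3 - 22.9147*y^2 - 4.728*y - 0.51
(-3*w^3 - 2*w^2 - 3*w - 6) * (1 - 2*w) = 6*w^4 + w^3 + 4*w^2 + 9*w - 6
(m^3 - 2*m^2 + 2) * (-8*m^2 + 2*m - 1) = -8*m^5 + 18*m^4 - 5*m^3 - 14*m^2 + 4*m - 2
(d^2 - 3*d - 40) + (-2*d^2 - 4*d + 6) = -d^2 - 7*d - 34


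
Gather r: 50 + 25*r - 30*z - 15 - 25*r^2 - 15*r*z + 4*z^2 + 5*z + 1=-25*r^2 + r*(25 - 15*z) + 4*z^2 - 25*z + 36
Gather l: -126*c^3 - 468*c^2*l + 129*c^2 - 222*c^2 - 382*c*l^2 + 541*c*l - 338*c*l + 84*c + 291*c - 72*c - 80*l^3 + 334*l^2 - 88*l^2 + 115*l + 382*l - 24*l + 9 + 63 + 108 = -126*c^3 - 93*c^2 + 303*c - 80*l^3 + l^2*(246 - 382*c) + l*(-468*c^2 + 203*c + 473) + 180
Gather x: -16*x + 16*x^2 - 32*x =16*x^2 - 48*x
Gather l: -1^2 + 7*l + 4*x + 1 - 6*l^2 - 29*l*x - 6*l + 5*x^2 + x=-6*l^2 + l*(1 - 29*x) + 5*x^2 + 5*x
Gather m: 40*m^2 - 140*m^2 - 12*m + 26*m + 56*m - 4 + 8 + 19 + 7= -100*m^2 + 70*m + 30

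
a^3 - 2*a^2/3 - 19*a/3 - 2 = (a - 3)*(a + 1/3)*(a + 2)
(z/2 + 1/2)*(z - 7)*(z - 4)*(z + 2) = z^4/2 - 4*z^3 - 3*z^2/2 + 31*z + 28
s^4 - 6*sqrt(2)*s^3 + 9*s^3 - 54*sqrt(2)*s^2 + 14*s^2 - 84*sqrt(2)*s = s*(s + 2)*(s + 7)*(s - 6*sqrt(2))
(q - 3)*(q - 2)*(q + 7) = q^3 + 2*q^2 - 29*q + 42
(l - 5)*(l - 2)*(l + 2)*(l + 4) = l^4 - l^3 - 24*l^2 + 4*l + 80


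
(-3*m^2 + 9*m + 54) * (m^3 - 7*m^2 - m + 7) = -3*m^5 + 30*m^4 - 6*m^3 - 408*m^2 + 9*m + 378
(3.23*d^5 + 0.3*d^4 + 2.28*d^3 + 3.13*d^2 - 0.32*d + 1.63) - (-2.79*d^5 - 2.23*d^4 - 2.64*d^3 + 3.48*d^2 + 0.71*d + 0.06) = 6.02*d^5 + 2.53*d^4 + 4.92*d^3 - 0.35*d^2 - 1.03*d + 1.57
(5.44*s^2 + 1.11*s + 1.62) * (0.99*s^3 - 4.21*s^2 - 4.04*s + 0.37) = 5.3856*s^5 - 21.8035*s^4 - 25.0469*s^3 - 9.2918*s^2 - 6.1341*s + 0.5994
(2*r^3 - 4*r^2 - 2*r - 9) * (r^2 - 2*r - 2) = 2*r^5 - 8*r^4 + 2*r^3 + 3*r^2 + 22*r + 18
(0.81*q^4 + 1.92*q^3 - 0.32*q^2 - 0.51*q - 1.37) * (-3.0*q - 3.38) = -2.43*q^5 - 8.4978*q^4 - 5.5296*q^3 + 2.6116*q^2 + 5.8338*q + 4.6306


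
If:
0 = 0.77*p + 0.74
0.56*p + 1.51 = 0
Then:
No Solution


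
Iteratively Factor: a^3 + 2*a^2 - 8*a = (a)*(a^2 + 2*a - 8) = a*(a + 4)*(a - 2)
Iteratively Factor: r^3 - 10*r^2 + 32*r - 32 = (r - 4)*(r^2 - 6*r + 8) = (r - 4)*(r - 2)*(r - 4)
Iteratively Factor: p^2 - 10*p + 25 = (p - 5)*(p - 5)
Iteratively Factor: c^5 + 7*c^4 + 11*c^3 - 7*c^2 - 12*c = (c)*(c^4 + 7*c^3 + 11*c^2 - 7*c - 12) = c*(c - 1)*(c^3 + 8*c^2 + 19*c + 12) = c*(c - 1)*(c + 1)*(c^2 + 7*c + 12) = c*(c - 1)*(c + 1)*(c + 4)*(c + 3)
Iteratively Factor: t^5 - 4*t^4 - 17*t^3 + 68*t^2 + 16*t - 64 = (t + 4)*(t^4 - 8*t^3 + 15*t^2 + 8*t - 16) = (t - 4)*(t + 4)*(t^3 - 4*t^2 - t + 4) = (t - 4)^2*(t + 4)*(t^2 - 1) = (t - 4)^2*(t - 1)*(t + 4)*(t + 1)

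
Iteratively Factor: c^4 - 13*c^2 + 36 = (c - 3)*(c^3 + 3*c^2 - 4*c - 12) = (c - 3)*(c + 3)*(c^2 - 4) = (c - 3)*(c + 2)*(c + 3)*(c - 2)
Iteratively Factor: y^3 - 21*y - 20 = (y - 5)*(y^2 + 5*y + 4) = (y - 5)*(y + 1)*(y + 4)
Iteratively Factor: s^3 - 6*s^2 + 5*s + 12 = (s - 3)*(s^2 - 3*s - 4) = (s - 3)*(s + 1)*(s - 4)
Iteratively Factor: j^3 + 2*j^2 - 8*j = (j)*(j^2 + 2*j - 8) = j*(j - 2)*(j + 4)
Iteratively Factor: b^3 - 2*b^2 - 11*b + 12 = (b + 3)*(b^2 - 5*b + 4) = (b - 4)*(b + 3)*(b - 1)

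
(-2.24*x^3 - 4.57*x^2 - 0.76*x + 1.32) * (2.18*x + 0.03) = -4.8832*x^4 - 10.0298*x^3 - 1.7939*x^2 + 2.8548*x + 0.0396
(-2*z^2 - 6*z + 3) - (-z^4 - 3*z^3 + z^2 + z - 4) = z^4 + 3*z^3 - 3*z^2 - 7*z + 7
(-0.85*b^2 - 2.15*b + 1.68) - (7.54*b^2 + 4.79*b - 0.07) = -8.39*b^2 - 6.94*b + 1.75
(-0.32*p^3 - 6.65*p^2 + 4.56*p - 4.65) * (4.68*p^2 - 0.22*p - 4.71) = -1.4976*p^5 - 31.0516*p^4 + 24.311*p^3 + 8.5563*p^2 - 20.4546*p + 21.9015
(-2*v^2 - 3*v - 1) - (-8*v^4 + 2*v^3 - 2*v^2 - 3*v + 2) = 8*v^4 - 2*v^3 - 3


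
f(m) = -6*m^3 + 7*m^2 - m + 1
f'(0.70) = -0.02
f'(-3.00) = -205.00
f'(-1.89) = -91.76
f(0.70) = 1.67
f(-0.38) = 2.72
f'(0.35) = 1.70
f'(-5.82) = -692.18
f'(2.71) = -95.25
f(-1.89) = 68.40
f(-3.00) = 229.00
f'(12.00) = -2425.00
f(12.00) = -9371.00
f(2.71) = -69.72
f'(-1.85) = -88.50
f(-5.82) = 1426.75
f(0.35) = 1.25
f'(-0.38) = -8.92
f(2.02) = -21.91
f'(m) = -18*m^2 + 14*m - 1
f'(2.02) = -46.17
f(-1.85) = 64.80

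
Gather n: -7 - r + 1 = -r - 6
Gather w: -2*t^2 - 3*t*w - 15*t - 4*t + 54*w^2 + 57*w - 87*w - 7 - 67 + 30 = -2*t^2 - 19*t + 54*w^2 + w*(-3*t - 30) - 44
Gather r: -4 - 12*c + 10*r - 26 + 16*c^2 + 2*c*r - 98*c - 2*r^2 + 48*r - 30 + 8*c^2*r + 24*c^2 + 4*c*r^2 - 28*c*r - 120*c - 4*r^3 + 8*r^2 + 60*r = 40*c^2 - 230*c - 4*r^3 + r^2*(4*c + 6) + r*(8*c^2 - 26*c + 118) - 60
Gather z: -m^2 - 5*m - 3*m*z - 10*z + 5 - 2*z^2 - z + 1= -m^2 - 5*m - 2*z^2 + z*(-3*m - 11) + 6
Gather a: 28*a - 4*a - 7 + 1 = 24*a - 6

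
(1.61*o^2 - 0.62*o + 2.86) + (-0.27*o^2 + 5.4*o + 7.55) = 1.34*o^2 + 4.78*o + 10.41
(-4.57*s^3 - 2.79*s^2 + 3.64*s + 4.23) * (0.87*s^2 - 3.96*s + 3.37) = -3.9759*s^5 + 15.6699*s^4 - 1.1857*s^3 - 20.1366*s^2 - 4.484*s + 14.2551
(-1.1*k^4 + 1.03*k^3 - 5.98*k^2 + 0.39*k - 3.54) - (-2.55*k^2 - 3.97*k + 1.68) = -1.1*k^4 + 1.03*k^3 - 3.43*k^2 + 4.36*k - 5.22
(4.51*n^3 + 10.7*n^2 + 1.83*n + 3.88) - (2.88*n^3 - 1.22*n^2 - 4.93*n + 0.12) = 1.63*n^3 + 11.92*n^2 + 6.76*n + 3.76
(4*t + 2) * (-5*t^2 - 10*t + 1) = -20*t^3 - 50*t^2 - 16*t + 2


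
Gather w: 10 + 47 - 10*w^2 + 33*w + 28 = -10*w^2 + 33*w + 85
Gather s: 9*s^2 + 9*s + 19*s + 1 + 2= 9*s^2 + 28*s + 3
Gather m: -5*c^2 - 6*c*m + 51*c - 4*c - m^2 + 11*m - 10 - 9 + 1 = -5*c^2 + 47*c - m^2 + m*(11 - 6*c) - 18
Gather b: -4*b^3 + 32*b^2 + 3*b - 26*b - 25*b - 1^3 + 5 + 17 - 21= -4*b^3 + 32*b^2 - 48*b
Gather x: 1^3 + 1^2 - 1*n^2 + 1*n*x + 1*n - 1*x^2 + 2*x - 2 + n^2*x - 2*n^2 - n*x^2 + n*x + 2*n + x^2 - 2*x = -3*n^2 - n*x^2 + 3*n + x*(n^2 + 2*n)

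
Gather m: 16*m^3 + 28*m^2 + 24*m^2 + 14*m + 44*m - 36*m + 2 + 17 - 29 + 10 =16*m^3 + 52*m^2 + 22*m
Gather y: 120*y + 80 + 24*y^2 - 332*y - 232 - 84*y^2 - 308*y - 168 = -60*y^2 - 520*y - 320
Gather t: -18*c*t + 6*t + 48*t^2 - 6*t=-18*c*t + 48*t^2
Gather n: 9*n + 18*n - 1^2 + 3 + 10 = 27*n + 12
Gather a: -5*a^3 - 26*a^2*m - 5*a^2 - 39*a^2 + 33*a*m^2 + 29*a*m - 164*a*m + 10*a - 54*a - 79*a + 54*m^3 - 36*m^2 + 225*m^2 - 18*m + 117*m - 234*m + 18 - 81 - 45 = -5*a^3 + a^2*(-26*m - 44) + a*(33*m^2 - 135*m - 123) + 54*m^3 + 189*m^2 - 135*m - 108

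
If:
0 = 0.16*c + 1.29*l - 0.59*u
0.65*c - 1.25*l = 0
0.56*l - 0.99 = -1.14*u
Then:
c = 0.52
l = 0.27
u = 0.74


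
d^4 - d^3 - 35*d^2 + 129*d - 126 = (d - 3)^2*(d - 2)*(d + 7)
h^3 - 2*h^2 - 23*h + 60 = (h - 4)*(h - 3)*(h + 5)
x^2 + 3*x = x*(x + 3)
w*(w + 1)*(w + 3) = w^3 + 4*w^2 + 3*w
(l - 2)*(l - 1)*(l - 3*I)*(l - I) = l^4 - 3*l^3 - 4*I*l^3 - l^2 + 12*I*l^2 + 9*l - 8*I*l - 6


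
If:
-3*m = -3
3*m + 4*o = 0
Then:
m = 1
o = -3/4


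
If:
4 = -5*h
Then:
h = -4/5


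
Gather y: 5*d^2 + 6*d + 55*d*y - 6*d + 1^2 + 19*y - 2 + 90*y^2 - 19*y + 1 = 5*d^2 + 55*d*y + 90*y^2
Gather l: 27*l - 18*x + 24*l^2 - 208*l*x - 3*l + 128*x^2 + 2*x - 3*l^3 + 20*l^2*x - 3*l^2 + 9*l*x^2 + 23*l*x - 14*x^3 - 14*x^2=-3*l^3 + l^2*(20*x + 21) + l*(9*x^2 - 185*x + 24) - 14*x^3 + 114*x^2 - 16*x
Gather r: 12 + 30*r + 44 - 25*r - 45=5*r + 11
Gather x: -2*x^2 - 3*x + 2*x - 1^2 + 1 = -2*x^2 - x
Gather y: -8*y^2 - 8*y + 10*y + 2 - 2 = -8*y^2 + 2*y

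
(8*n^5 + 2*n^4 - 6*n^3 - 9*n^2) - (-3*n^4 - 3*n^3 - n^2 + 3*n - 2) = 8*n^5 + 5*n^4 - 3*n^3 - 8*n^2 - 3*n + 2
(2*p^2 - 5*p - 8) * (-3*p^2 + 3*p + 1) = -6*p^4 + 21*p^3 + 11*p^2 - 29*p - 8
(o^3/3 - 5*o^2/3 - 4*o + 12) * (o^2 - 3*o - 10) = o^5/3 - 8*o^4/3 - 7*o^3/3 + 122*o^2/3 + 4*o - 120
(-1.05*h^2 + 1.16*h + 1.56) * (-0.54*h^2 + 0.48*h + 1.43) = 0.567*h^4 - 1.1304*h^3 - 1.7871*h^2 + 2.4076*h + 2.2308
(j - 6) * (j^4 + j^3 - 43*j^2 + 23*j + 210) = j^5 - 5*j^4 - 49*j^3 + 281*j^2 + 72*j - 1260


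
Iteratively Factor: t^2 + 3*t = (t + 3)*(t)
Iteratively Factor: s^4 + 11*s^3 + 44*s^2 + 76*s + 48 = (s + 4)*(s^3 + 7*s^2 + 16*s + 12) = (s + 2)*(s + 4)*(s^2 + 5*s + 6) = (s + 2)^2*(s + 4)*(s + 3)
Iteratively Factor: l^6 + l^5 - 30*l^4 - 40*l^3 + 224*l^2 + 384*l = (l + 3)*(l^5 - 2*l^4 - 24*l^3 + 32*l^2 + 128*l) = l*(l + 3)*(l^4 - 2*l^3 - 24*l^2 + 32*l + 128) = l*(l - 4)*(l + 3)*(l^3 + 2*l^2 - 16*l - 32) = l*(l - 4)*(l + 3)*(l + 4)*(l^2 - 2*l - 8) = l*(l - 4)*(l + 2)*(l + 3)*(l + 4)*(l - 4)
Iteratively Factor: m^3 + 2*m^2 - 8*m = (m + 4)*(m^2 - 2*m) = m*(m + 4)*(m - 2)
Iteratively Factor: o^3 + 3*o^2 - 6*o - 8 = (o - 2)*(o^2 + 5*o + 4) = (o - 2)*(o + 4)*(o + 1)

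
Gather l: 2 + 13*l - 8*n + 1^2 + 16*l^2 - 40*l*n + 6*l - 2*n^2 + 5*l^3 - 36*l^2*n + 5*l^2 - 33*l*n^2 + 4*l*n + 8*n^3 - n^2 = 5*l^3 + l^2*(21 - 36*n) + l*(-33*n^2 - 36*n + 19) + 8*n^3 - 3*n^2 - 8*n + 3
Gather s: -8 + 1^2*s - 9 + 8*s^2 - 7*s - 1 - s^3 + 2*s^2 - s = -s^3 + 10*s^2 - 7*s - 18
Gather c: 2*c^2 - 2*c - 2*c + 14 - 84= 2*c^2 - 4*c - 70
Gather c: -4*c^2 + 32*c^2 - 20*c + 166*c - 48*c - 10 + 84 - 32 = 28*c^2 + 98*c + 42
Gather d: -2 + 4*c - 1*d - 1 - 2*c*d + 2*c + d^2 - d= 6*c + d^2 + d*(-2*c - 2) - 3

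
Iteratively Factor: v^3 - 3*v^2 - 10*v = (v - 5)*(v^2 + 2*v) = (v - 5)*(v + 2)*(v)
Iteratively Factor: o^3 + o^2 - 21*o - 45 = (o + 3)*(o^2 - 2*o - 15) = (o - 5)*(o + 3)*(o + 3)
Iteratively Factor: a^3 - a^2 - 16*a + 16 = (a + 4)*(a^2 - 5*a + 4) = (a - 4)*(a + 4)*(a - 1)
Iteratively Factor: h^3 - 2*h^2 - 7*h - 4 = (h - 4)*(h^2 + 2*h + 1) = (h - 4)*(h + 1)*(h + 1)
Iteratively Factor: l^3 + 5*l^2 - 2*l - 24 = (l - 2)*(l^2 + 7*l + 12) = (l - 2)*(l + 4)*(l + 3)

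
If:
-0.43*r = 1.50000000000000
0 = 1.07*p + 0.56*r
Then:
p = 1.83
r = -3.49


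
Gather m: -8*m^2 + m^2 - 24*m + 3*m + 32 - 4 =-7*m^2 - 21*m + 28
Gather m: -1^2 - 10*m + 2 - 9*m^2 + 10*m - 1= -9*m^2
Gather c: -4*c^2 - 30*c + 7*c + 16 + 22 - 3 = -4*c^2 - 23*c + 35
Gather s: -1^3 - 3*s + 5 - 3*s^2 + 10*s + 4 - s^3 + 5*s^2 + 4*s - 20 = -s^3 + 2*s^2 + 11*s - 12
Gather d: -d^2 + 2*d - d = -d^2 + d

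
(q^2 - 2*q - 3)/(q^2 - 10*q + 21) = (q + 1)/(q - 7)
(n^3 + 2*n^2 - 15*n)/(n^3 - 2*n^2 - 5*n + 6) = n*(n + 5)/(n^2 + n - 2)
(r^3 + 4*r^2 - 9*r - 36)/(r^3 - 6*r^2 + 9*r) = (r^2 + 7*r + 12)/(r*(r - 3))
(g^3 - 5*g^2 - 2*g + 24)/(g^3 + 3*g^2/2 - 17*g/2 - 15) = 2*(g - 4)/(2*g + 5)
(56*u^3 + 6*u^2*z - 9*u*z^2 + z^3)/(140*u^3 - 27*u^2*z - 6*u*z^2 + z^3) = (2*u + z)/(5*u + z)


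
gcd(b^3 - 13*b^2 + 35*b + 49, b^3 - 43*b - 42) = b^2 - 6*b - 7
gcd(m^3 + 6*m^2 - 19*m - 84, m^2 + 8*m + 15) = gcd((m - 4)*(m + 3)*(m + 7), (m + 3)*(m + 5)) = m + 3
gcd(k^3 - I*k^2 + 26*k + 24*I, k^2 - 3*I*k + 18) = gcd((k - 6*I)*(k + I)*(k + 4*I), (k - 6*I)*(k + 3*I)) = k - 6*I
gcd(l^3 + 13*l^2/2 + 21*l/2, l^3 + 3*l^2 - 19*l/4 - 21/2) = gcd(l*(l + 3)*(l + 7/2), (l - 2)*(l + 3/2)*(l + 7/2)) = l + 7/2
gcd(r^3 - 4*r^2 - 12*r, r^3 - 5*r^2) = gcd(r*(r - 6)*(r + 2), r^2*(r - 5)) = r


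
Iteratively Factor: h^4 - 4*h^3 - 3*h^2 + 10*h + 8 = (h - 4)*(h^3 - 3*h - 2) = (h - 4)*(h + 1)*(h^2 - h - 2) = (h - 4)*(h - 2)*(h + 1)*(h + 1)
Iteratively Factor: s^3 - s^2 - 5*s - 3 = (s - 3)*(s^2 + 2*s + 1) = (s - 3)*(s + 1)*(s + 1)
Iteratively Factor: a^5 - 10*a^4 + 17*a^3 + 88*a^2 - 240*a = (a - 4)*(a^4 - 6*a^3 - 7*a^2 + 60*a) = (a - 4)*(a + 3)*(a^3 - 9*a^2 + 20*a) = (a - 5)*(a - 4)*(a + 3)*(a^2 - 4*a) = (a - 5)*(a - 4)^2*(a + 3)*(a)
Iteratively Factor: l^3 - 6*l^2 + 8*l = (l - 2)*(l^2 - 4*l) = l*(l - 2)*(l - 4)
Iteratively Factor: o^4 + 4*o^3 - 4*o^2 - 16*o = (o + 4)*(o^3 - 4*o) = o*(o + 4)*(o^2 - 4) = o*(o + 2)*(o + 4)*(o - 2)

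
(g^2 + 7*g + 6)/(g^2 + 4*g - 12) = (g + 1)/(g - 2)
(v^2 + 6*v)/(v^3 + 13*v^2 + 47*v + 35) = v*(v + 6)/(v^3 + 13*v^2 + 47*v + 35)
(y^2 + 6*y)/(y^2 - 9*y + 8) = y*(y + 6)/(y^2 - 9*y + 8)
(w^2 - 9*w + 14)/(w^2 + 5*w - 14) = (w - 7)/(w + 7)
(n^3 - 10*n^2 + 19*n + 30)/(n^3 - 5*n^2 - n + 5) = (n - 6)/(n - 1)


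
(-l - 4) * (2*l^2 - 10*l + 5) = -2*l^3 + 2*l^2 + 35*l - 20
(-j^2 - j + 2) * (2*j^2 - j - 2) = -2*j^4 - j^3 + 7*j^2 - 4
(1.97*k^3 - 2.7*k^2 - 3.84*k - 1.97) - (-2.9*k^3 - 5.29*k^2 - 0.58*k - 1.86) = 4.87*k^3 + 2.59*k^2 - 3.26*k - 0.11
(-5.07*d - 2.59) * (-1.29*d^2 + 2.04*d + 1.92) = 6.5403*d^3 - 7.0017*d^2 - 15.018*d - 4.9728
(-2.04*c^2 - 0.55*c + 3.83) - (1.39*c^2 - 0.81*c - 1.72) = -3.43*c^2 + 0.26*c + 5.55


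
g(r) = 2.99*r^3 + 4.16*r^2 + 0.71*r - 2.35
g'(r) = 8.97*r^2 + 8.32*r + 0.71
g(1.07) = 6.84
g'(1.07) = 19.88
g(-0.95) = -1.83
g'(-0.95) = 0.90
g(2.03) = 41.25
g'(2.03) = 54.56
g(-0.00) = -2.35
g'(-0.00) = 0.71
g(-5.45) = -366.67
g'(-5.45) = 221.80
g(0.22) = -1.96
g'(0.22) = 2.97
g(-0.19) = -2.36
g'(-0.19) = -0.55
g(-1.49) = -4.06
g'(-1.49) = 8.23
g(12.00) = 5771.93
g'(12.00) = 1392.23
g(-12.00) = -4578.55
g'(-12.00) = 1192.55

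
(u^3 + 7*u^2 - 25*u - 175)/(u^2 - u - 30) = (u^2 + 2*u - 35)/(u - 6)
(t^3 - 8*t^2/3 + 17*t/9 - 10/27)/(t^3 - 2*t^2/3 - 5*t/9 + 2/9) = (9*t^2 - 21*t + 10)/(3*(3*t^2 - t - 2))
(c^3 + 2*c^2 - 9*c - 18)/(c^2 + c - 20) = (c^3 + 2*c^2 - 9*c - 18)/(c^2 + c - 20)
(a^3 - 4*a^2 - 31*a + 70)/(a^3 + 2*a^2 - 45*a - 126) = (a^2 + 3*a - 10)/(a^2 + 9*a + 18)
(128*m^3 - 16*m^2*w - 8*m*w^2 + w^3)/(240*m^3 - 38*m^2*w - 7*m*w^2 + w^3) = (-16*m^2 + w^2)/(-30*m^2 + m*w + w^2)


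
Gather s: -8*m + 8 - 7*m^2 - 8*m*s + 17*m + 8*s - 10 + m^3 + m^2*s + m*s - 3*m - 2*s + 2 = m^3 - 7*m^2 + 6*m + s*(m^2 - 7*m + 6)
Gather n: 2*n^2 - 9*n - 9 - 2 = 2*n^2 - 9*n - 11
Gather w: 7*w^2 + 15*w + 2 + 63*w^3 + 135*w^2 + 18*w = 63*w^3 + 142*w^2 + 33*w + 2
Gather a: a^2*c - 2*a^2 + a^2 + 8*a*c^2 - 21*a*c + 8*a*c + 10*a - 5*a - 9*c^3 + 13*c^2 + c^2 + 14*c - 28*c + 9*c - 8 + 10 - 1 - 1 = a^2*(c - 1) + a*(8*c^2 - 13*c + 5) - 9*c^3 + 14*c^2 - 5*c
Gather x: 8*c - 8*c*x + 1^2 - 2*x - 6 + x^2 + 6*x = 8*c + x^2 + x*(4 - 8*c) - 5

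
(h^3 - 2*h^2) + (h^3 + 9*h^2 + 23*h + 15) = 2*h^3 + 7*h^2 + 23*h + 15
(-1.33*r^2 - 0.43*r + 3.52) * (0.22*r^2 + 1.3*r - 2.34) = -0.2926*r^4 - 1.8236*r^3 + 3.3276*r^2 + 5.5822*r - 8.2368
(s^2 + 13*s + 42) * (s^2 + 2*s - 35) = s^4 + 15*s^3 + 33*s^2 - 371*s - 1470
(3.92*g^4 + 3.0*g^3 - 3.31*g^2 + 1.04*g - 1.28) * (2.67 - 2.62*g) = -10.2704*g^5 + 2.6064*g^4 + 16.6822*g^3 - 11.5625*g^2 + 6.1304*g - 3.4176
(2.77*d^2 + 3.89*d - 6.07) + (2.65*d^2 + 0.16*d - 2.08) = 5.42*d^2 + 4.05*d - 8.15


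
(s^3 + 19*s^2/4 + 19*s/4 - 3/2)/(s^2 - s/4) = s + 5 + 6/s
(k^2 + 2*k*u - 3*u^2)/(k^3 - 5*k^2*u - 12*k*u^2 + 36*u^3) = (k - u)/(k^2 - 8*k*u + 12*u^2)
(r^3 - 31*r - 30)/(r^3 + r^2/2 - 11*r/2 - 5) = 2*(r^2 - r - 30)/(2*r^2 - r - 10)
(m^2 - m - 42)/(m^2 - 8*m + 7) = (m + 6)/(m - 1)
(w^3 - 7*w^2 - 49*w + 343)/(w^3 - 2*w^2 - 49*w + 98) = (w - 7)/(w - 2)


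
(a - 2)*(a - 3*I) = a^2 - 2*a - 3*I*a + 6*I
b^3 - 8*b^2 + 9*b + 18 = (b - 6)*(b - 3)*(b + 1)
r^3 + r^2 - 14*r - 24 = (r - 4)*(r + 2)*(r + 3)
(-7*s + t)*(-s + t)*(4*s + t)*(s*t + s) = 28*s^4*t + 28*s^4 - 25*s^3*t^2 - 25*s^3*t - 4*s^2*t^3 - 4*s^2*t^2 + s*t^4 + s*t^3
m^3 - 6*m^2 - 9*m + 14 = (m - 7)*(m - 1)*(m + 2)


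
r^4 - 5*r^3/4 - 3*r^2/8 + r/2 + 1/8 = (r - 1)^2*(r + 1/4)*(r + 1/2)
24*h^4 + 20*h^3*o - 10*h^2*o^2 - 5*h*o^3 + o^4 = (-6*h + o)*(-2*h + o)*(h + o)*(2*h + o)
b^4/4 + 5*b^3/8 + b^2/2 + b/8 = b*(b/4 + 1/4)*(b + 1/2)*(b + 1)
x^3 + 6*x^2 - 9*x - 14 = (x - 2)*(x + 1)*(x + 7)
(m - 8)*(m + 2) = m^2 - 6*m - 16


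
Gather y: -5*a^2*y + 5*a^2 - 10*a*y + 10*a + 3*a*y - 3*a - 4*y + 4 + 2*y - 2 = 5*a^2 + 7*a + y*(-5*a^2 - 7*a - 2) + 2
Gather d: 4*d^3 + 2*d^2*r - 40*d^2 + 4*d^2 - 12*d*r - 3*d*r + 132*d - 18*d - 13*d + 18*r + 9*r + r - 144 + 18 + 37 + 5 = 4*d^3 + d^2*(2*r - 36) + d*(101 - 15*r) + 28*r - 84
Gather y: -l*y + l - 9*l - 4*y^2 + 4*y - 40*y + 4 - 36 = -8*l - 4*y^2 + y*(-l - 36) - 32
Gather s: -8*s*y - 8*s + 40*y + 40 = s*(-8*y - 8) + 40*y + 40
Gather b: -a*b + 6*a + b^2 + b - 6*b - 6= 6*a + b^2 + b*(-a - 5) - 6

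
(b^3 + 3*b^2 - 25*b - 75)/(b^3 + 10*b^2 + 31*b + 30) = (b - 5)/(b + 2)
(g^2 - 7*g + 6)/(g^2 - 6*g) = (g - 1)/g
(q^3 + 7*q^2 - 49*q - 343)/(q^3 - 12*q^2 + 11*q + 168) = (q^2 + 14*q + 49)/(q^2 - 5*q - 24)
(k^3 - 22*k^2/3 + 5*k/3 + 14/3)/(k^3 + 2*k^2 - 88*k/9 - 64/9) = 3*(k^2 - 8*k + 7)/(3*k^2 + 4*k - 32)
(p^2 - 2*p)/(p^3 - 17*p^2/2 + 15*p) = 2*(p - 2)/(2*p^2 - 17*p + 30)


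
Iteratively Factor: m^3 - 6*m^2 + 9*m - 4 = (m - 1)*(m^2 - 5*m + 4) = (m - 4)*(m - 1)*(m - 1)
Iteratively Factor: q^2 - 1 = (q + 1)*(q - 1)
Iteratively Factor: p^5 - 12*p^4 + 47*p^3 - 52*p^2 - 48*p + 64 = (p - 4)*(p^4 - 8*p^3 + 15*p^2 + 8*p - 16) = (p - 4)^2*(p^3 - 4*p^2 - p + 4) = (p - 4)^2*(p + 1)*(p^2 - 5*p + 4) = (p - 4)^3*(p + 1)*(p - 1)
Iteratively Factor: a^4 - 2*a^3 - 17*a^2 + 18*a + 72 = (a + 3)*(a^3 - 5*a^2 - 2*a + 24) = (a - 3)*(a + 3)*(a^2 - 2*a - 8) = (a - 3)*(a + 2)*(a + 3)*(a - 4)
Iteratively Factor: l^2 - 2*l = (l)*(l - 2)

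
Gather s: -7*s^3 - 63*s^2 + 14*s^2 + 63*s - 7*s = -7*s^3 - 49*s^2 + 56*s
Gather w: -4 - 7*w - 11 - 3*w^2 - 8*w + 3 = -3*w^2 - 15*w - 12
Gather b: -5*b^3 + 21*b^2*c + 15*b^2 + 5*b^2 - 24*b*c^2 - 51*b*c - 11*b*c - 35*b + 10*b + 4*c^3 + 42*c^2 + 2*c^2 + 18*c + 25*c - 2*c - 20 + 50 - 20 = -5*b^3 + b^2*(21*c + 20) + b*(-24*c^2 - 62*c - 25) + 4*c^3 + 44*c^2 + 41*c + 10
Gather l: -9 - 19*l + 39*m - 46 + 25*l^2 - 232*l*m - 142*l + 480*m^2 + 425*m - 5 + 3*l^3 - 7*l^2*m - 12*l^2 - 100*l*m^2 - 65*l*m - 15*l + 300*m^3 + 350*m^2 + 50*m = 3*l^3 + l^2*(13 - 7*m) + l*(-100*m^2 - 297*m - 176) + 300*m^3 + 830*m^2 + 514*m - 60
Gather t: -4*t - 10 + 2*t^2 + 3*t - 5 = 2*t^2 - t - 15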